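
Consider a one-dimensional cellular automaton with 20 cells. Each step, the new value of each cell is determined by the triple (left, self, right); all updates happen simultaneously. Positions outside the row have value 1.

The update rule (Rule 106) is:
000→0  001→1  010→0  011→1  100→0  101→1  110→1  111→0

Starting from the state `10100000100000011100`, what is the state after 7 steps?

11000000110001000110

11000001000000110101
01000010000001111011
10000100000011001110
10001000000111011011
10010000001101111110
10100000011111000011
11000000110001000110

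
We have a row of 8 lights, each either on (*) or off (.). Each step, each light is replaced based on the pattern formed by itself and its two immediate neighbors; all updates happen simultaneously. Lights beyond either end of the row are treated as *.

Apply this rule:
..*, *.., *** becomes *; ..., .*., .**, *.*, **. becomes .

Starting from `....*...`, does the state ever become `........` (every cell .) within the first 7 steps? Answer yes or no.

yes

step 1: *..*.*.*
step 2: .**.....
step 3: ...*...*
step 4: *.*.*.*.
step 5: ........
all cells are . at step 5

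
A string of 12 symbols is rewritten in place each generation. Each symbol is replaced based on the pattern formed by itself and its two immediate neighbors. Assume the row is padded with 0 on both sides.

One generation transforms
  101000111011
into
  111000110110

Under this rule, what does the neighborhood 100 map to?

At position 3 the neighborhood is 100; the next row has 0 there.

0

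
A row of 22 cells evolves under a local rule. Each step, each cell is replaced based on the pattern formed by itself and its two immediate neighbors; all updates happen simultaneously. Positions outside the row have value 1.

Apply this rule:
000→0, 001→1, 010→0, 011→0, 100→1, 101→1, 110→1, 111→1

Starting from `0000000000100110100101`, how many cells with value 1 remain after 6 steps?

15

step 1: 1000000001011011011010
step 2: 1100000010101101101101
step 3: 1110000101010110110110
step 4: 1111001010101011011011
step 5: 1111110101010101101101
step 6: 1111111010101010110110
count of 1: 15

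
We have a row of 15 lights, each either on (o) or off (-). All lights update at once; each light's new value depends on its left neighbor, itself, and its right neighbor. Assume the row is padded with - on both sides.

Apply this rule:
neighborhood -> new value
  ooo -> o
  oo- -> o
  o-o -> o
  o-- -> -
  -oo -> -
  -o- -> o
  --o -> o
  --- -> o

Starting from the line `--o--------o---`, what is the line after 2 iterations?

-ooo-oooooooo-o

iteration 1: ooo-oooooooo-oo
iteration 2: -ooo-oooooooo-o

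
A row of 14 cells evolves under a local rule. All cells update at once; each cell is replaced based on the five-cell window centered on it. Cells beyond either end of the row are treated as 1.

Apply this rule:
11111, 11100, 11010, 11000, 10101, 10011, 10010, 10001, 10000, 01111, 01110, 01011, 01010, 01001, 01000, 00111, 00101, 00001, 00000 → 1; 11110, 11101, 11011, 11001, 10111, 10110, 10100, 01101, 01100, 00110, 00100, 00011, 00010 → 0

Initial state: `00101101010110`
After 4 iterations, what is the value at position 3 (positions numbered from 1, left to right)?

1

iteration 1: 01110011111000
iteration 2: 00110111101110
iteration 3: 01000010000100
iteration 4: 10111001110011
position 3 holds 1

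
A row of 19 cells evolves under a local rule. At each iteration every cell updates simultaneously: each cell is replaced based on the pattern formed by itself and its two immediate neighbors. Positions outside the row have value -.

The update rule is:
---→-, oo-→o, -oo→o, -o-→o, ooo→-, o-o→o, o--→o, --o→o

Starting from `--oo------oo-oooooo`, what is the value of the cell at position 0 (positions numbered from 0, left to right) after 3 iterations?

iteration 1: -oooo----ooooo----o
iteration 2: oo--oo--oo---oo--oo
iteration 3: ooooooooooo-ooooooo
position 0 holds o

o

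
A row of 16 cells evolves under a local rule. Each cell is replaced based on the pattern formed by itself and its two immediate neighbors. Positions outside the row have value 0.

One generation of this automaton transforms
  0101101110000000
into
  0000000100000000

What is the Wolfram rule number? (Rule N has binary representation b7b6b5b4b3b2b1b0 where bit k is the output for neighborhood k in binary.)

position 7: 111 → 1  (bit 7 = 1)
position 4: 110 → 0  (bit 6 = 0)
position 2: 101 → 0  (bit 5 = 0)
position 9: 100 → 0  (bit 4 = 0)
position 3: 011 → 0  (bit 3 = 0)
position 1: 010 → 0  (bit 2 = 0)
position 0: 001 → 0  (bit 1 = 0)
position 10: 000 → 0  (bit 0 = 0)
bits b7..b0 = 10000000 = 128

128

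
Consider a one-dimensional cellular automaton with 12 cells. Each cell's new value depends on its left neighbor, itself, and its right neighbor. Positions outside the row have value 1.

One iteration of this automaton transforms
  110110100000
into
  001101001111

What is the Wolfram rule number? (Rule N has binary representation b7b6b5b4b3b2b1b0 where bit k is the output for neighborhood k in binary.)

position 0: 111 → 0  (bit 7 = 0)
position 1: 110 → 0  (bit 6 = 0)
position 2: 101 → 1  (bit 5 = 1)
position 7: 100 → 0  (bit 4 = 0)
position 3: 011 → 1  (bit 3 = 1)
position 6: 010 → 0  (bit 2 = 0)
position 11: 001 → 1  (bit 1 = 1)
position 8: 000 → 1  (bit 0 = 1)
bits b7..b0 = 00101011 = 43

43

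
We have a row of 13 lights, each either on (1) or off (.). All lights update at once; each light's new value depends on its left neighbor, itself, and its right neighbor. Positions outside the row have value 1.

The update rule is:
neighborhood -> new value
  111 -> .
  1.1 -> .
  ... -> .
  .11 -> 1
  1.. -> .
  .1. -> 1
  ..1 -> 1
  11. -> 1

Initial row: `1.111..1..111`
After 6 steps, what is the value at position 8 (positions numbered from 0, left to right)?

.

step 1: 1.1.1.11.11..
step 2: 1.1.1.11.11.1
step 3: 1.1.1.11.11.1  (fixed point — unchanged through step 6)
position 8 holds .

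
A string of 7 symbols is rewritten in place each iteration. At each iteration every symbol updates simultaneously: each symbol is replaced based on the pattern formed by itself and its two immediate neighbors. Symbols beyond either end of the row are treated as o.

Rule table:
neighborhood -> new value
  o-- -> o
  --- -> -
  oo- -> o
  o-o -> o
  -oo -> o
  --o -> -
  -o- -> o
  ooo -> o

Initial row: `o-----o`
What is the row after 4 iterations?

ooooo-o

iteration 1: oo----o
iteration 2: ooo---o
iteration 3: oooo--o
iteration 4: ooooo-o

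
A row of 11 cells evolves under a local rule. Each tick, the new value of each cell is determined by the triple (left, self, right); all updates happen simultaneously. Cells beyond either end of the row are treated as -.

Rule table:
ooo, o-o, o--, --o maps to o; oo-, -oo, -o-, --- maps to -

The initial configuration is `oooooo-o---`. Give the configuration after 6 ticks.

o-oo-o-o-o-

-oooo-o-o--
o-oo-o-o-o-
-o--o-o-o-o
o-oo-o-o-o-  (repeats tick 2; period 2)
tick 6: o-oo-o-o-o-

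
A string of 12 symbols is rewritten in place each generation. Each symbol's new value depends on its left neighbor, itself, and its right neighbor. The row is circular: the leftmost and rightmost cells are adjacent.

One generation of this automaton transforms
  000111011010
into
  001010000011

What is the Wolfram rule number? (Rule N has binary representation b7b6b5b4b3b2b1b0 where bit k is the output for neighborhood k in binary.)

150

position 4: 111 → 1  (bit 7 = 1)
position 5: 110 → 0  (bit 6 = 0)
position 6: 101 → 0  (bit 5 = 0)
position 11: 100 → 1  (bit 4 = 1)
position 3: 011 → 0  (bit 3 = 0)
position 10: 010 → 1  (bit 2 = 1)
position 2: 001 → 1  (bit 1 = 1)
position 0: 000 → 0  (bit 0 = 0)
bits b7..b0 = 10010110 = 150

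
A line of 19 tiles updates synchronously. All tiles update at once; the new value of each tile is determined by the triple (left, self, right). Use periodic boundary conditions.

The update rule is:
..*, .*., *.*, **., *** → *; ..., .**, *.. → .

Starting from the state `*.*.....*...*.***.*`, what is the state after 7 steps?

*.******.*******.**

***....**..***.***.
.**...*.*.*.***.***
*.*..*******.***.**
***.*.*******.***.*
******.*******.***.
.******.*******.***
*.******.*******.**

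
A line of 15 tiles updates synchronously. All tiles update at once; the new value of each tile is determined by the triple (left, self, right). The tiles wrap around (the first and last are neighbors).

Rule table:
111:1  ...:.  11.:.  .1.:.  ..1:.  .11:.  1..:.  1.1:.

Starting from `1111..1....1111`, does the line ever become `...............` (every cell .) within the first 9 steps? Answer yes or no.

yes

step 1: 111.........111
step 2: 11...........11
step 3: 1.............1
step 4: ...............
all cells are . at step 4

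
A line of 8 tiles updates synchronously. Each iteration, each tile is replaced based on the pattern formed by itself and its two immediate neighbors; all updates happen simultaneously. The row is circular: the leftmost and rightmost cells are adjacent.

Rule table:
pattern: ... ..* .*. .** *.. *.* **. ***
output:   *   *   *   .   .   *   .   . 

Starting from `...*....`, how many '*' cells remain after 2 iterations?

1

****.***
....*...
count of *: 1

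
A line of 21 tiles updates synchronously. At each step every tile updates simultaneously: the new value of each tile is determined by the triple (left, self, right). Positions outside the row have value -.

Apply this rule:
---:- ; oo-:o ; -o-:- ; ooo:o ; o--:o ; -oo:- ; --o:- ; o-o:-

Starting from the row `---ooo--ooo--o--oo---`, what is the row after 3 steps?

------ooo--ooo--o--oo

----ooo--ooo--o--oo--
-----ooo--ooo--o--oo-
------ooo--ooo--o--oo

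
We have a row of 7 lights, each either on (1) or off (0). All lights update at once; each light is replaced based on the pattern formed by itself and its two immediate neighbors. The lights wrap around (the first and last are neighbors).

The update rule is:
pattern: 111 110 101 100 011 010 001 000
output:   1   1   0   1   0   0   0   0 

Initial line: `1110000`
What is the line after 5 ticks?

1000011

0111000
0011100
0001110
0000111
1000011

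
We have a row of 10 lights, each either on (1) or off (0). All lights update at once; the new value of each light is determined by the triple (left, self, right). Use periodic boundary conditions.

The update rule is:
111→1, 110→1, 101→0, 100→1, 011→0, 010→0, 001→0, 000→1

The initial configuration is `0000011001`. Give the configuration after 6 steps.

step 1: 1111001100
step 2: 0111100110
step 3: 0011110011
step 4: 1001111001
step 5: 1100111100
step 6: 0110011110

0110011110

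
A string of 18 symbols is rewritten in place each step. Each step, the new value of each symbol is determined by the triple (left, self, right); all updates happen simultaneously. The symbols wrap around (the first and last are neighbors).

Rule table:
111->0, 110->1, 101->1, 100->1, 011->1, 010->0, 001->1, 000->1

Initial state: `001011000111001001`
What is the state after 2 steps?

111100000111011111

110111111101110110
111100000111011111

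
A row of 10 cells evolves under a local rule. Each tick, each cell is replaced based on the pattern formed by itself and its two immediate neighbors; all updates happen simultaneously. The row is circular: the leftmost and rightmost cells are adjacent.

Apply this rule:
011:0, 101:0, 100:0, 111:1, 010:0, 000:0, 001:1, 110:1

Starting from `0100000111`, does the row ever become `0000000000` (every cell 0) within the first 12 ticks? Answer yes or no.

no

0000001011
0000010001
0000100010
0001000100
0010001000
0100010000
1000100000
0001000001
0010000010
0100000100
1000001000
0000010001
tick 12 is 0000010001, still not uniform 0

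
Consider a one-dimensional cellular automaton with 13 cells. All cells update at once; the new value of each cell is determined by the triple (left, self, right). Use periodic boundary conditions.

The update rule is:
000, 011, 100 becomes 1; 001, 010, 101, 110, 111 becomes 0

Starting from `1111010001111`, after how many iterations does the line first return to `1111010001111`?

26

iteration 1: 0000001101000
iteration 2: 1111101000111
iteration 3: 0000000110100
iteration 4: 1111110100011
iteration 5: 0000000011010
iteration 6: 1111111010001
iteration 7: 0000000001101
iteration 8: 1111111101000
iteration 9: 1000000000110
iteration 10: 0111111110100
iteration 11: 0100000000011
iteration 12: 0011111111010
iteration 13: 1010000000001
iteration 14: 0001111111101
iteration 15: 1101000000000
iteration 16: 1000111111110
iteration 17: 0110100000000
iteration 18: 0100011111111
iteration 19: 0011010000000
iteration 20: 1010001111111
iteration 21: 0001101000000
iteration 22: 1101000111111
iteration 23: 0000110100000
iteration 24: 1110100011111
iteration 25: 0000011010000
iteration 26: 1111010001111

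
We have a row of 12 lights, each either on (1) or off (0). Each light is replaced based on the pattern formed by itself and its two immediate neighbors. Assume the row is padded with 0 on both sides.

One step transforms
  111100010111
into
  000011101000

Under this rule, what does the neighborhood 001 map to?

At position 6 the neighborhood is 001; the next row has 1 there.

1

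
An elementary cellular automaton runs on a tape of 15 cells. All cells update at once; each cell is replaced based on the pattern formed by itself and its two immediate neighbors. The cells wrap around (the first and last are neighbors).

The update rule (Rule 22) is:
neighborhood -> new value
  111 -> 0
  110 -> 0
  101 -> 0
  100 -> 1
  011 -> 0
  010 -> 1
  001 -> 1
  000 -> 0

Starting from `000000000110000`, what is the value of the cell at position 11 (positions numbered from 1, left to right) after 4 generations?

000000001001000
000000011111100
000000100000010
000001110000111
position 11 holds 0

0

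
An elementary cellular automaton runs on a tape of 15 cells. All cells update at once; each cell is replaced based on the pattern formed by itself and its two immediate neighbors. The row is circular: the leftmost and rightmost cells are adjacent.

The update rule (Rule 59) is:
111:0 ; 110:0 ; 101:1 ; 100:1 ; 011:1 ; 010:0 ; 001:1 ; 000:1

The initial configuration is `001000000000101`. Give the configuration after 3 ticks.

011011111111011

110111111111010
101100000000101
011011111111011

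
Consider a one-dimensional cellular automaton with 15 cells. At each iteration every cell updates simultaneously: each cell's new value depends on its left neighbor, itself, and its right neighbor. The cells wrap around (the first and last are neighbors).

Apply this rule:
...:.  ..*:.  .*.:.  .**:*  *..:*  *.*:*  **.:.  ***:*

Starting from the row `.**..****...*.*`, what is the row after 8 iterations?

**.*.***.*...*.
*.*.***.*.*...*
.*.***.*.*.*..*
*.***.*.*.*.*..
.***.*.*.*.*.*.
.**.*.*.*.*.*.*
**.*.*.*.*.*.*.
*.*.*.*.*.*.*.*

*.*.*.*.*.*.*.*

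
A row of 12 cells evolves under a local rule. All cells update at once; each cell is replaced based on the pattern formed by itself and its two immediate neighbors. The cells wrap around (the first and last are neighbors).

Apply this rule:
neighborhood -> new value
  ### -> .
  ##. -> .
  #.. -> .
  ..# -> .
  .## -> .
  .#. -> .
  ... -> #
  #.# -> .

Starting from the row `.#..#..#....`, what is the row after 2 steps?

.#######....

.........###
.#######....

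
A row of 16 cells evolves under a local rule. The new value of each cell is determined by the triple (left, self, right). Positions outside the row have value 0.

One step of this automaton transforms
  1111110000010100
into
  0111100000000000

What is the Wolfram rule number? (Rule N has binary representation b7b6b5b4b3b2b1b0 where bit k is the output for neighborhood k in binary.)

128

position 1: 111 → 1  (bit 7 = 1)
position 5: 110 → 0  (bit 6 = 0)
position 12: 101 → 0  (bit 5 = 0)
position 6: 100 → 0  (bit 4 = 0)
position 0: 011 → 0  (bit 3 = 0)
position 11: 010 → 0  (bit 2 = 0)
position 10: 001 → 0  (bit 1 = 0)
position 7: 000 → 0  (bit 0 = 0)
bits b7..b0 = 10000000 = 128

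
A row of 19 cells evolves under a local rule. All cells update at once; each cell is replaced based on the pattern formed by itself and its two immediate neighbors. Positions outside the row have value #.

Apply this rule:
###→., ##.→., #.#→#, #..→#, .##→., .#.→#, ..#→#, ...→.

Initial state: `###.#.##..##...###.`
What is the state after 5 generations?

...###..##..#.#...#
#.#...##..######.#.
.###.#..##......###
#...####..#....#...
.#.#....####..###.#

.#.#....####..###.#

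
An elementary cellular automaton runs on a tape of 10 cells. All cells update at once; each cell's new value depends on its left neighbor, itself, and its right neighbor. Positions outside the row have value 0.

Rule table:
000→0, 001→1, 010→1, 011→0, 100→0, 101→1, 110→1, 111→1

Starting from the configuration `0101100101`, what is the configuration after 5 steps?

0110111111

1110101111
0111110111
1011111011
1101111101
0110111111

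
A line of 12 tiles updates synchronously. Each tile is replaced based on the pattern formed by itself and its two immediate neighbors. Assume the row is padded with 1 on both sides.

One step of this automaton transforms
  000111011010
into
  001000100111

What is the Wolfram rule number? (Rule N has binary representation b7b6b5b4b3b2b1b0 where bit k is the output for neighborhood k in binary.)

position 4: 111 → 0  (bit 7 = 0)
position 5: 110 → 0  (bit 6 = 0)
position 6: 101 → 1  (bit 5 = 1)
position 0: 100 → 0  (bit 4 = 0)
position 3: 011 → 0  (bit 3 = 0)
position 10: 010 → 1  (bit 2 = 1)
position 2: 001 → 1  (bit 1 = 1)
position 1: 000 → 0  (bit 0 = 0)
bits b7..b0 = 00100110 = 38

38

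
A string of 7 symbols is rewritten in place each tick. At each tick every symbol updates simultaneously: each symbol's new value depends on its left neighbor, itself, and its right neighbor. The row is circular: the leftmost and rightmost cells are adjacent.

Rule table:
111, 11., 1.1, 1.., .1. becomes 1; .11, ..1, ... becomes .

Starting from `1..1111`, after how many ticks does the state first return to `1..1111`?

7

11..111
111..11
1111..1
11111..
.11111.
..11111
1..1111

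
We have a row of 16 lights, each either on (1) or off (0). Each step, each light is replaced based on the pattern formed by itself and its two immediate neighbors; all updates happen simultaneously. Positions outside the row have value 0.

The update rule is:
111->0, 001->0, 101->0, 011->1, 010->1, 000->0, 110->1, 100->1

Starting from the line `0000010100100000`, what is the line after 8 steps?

0000010110101011

0000010110110000
0000010110111000
0000010110101100
0000010110101110
0000010110101011
0000010110101011  (fixed point — unchanged through step 8)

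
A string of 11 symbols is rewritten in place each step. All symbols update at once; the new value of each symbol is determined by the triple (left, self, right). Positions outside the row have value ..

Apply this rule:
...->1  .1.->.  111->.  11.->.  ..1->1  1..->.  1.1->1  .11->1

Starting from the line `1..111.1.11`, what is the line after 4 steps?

step 1: ..11..1.11.
step 2: 111..1.11..
step 3: 1...1.11..1
step 4: ..11.11..1.

..11.11..1.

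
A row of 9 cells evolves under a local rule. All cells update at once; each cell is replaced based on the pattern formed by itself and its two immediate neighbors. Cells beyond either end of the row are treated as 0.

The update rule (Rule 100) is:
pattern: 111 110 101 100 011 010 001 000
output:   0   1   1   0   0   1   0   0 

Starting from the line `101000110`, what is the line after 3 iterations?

001000010

111000010
001000010
001000010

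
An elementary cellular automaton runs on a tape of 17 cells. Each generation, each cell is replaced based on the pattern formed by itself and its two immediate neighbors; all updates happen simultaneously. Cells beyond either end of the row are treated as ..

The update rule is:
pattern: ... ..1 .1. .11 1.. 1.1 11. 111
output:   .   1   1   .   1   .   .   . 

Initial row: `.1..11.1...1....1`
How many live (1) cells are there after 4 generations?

1111...11.111..11
....1.1......11..
...11.11....1..1.
..1.....1..111111
count of 1: 8

8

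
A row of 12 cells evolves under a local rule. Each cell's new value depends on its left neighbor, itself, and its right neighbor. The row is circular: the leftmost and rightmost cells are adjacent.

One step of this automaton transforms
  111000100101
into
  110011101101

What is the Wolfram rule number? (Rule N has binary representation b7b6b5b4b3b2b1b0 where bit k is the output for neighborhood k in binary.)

position 0: 111 → 1  (bit 7 = 1)
position 2: 110 → 0  (bit 6 = 0)
position 10: 101 → 0  (bit 5 = 0)
position 3: 100 → 0  (bit 4 = 0)
position 11: 011 → 1  (bit 3 = 1)
position 6: 010 → 1  (bit 2 = 1)
position 5: 001 → 1  (bit 1 = 1)
position 4: 000 → 1  (bit 0 = 1)
bits b7..b0 = 10001111 = 143

143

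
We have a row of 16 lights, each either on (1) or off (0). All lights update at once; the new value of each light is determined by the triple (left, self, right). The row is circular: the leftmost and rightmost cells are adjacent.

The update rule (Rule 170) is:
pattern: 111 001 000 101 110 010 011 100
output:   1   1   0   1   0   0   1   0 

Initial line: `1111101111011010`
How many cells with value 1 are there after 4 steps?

12

step 1: 1111011110110101
step 2: 1110111101101011
step 3: 1101111011010111
step 4: 1011110110101111
count of 1: 12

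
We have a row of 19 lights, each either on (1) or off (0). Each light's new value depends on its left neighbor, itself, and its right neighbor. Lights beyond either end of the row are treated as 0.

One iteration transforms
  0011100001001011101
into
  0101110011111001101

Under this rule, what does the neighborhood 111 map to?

At position 3 the neighborhood is 111; the next row has 1 there.

1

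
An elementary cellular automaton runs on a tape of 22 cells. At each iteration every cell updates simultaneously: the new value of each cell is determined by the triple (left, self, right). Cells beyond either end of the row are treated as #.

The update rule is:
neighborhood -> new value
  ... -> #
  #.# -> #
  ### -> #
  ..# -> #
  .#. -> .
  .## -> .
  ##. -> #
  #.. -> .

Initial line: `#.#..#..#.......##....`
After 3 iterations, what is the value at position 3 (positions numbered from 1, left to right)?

##..#..#..######.#.###
##.#..#..#.######.#.##
###..#..#.#.######.#.#
position 3 holds #

#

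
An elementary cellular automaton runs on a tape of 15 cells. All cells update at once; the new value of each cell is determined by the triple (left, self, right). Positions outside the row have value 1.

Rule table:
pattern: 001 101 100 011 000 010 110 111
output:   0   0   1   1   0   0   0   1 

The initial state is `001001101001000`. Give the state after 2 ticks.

tick 1: 100101000100100
tick 2: 010000100010010

010000100010010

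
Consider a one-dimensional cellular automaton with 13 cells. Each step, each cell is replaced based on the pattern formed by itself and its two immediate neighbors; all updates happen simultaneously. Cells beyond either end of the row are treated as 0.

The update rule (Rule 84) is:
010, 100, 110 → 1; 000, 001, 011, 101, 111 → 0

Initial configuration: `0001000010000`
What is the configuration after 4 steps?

0001100011000
0000110001100
0000011000110
0000001100011

0000001100011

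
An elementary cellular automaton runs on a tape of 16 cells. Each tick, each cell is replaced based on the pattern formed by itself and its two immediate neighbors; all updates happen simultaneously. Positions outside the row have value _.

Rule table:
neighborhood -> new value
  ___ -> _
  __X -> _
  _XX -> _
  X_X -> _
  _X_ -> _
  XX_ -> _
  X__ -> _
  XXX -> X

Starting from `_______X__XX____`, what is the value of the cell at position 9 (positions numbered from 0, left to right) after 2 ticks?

________________
________________
position 9 holds _

_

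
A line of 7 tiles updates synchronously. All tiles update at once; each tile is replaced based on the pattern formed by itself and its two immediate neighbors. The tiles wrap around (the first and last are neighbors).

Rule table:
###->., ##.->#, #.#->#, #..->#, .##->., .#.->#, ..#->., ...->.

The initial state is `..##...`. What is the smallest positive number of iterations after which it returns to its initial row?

7

...##..
....##.
.....##
#.....#
##.....
.##....
..##...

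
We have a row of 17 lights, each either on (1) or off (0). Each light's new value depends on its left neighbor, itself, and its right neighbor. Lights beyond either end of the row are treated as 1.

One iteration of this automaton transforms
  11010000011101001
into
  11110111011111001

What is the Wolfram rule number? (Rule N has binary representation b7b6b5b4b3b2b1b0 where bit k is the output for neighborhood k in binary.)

position 0: 111 → 1  (bit 7 = 1)
position 1: 110 → 1  (bit 6 = 1)
position 2: 101 → 1  (bit 5 = 1)
position 4: 100 → 0  (bit 4 = 0)
position 9: 011 → 1  (bit 3 = 1)
position 3: 010 → 1  (bit 2 = 1)
position 8: 001 → 0  (bit 1 = 0)
position 5: 000 → 1  (bit 0 = 1)
bits b7..b0 = 11101101 = 237

237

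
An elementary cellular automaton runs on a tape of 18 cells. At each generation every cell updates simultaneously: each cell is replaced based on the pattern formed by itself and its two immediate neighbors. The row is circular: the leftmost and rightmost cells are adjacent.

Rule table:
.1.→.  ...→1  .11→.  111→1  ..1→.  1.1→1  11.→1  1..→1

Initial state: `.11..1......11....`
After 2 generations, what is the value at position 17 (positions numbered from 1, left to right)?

1

..11..11111..11111
1..11..11111..1111
position 17 holds 1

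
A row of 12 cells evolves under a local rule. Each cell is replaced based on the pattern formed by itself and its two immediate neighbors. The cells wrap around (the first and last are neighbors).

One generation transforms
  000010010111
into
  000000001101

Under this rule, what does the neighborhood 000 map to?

At position 1 the neighborhood is 000; the next row has 0 there.

0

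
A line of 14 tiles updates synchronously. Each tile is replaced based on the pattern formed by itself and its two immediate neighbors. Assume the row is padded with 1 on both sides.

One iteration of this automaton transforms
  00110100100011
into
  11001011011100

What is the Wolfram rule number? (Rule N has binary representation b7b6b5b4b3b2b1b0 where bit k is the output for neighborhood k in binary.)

51

position 13: 111 → 0  (bit 7 = 0)
position 3: 110 → 0  (bit 6 = 0)
position 4: 101 → 1  (bit 5 = 1)
position 0: 100 → 1  (bit 4 = 1)
position 2: 011 → 0  (bit 3 = 0)
position 5: 010 → 0  (bit 2 = 0)
position 1: 001 → 1  (bit 1 = 1)
position 10: 000 → 1  (bit 0 = 1)
bits b7..b0 = 00110011 = 51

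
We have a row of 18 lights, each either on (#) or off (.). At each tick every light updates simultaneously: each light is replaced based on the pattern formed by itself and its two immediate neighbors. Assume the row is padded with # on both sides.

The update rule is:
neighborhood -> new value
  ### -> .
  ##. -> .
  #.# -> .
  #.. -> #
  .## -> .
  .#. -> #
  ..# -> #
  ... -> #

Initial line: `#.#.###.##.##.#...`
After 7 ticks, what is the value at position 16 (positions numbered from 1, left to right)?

..#...........####
##############....
..............####
##############....  (repeats tick 2; period 2)
tick 7: ..............####
position 16 holds #

#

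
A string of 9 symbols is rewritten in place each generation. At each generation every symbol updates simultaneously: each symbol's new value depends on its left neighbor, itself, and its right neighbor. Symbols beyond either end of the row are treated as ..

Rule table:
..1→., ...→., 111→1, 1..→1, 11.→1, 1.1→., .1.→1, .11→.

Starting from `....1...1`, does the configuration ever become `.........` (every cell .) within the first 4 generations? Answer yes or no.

....11..1
.....11.1
......1.1
......1.1
generation 4 is ......1.1, still not uniform .

no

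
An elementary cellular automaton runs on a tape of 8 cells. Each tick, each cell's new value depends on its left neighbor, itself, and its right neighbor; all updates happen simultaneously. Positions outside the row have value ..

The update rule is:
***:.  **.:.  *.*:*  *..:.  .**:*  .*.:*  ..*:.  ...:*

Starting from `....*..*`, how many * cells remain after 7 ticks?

tick 1: ***.*..*
tick 2: *..**..*
tick 3: *..*...*
tick 4: *..*.*.*
tick 5: *..*****
tick 6: *..*....
tick 7: *..*.***
count of *: 5

5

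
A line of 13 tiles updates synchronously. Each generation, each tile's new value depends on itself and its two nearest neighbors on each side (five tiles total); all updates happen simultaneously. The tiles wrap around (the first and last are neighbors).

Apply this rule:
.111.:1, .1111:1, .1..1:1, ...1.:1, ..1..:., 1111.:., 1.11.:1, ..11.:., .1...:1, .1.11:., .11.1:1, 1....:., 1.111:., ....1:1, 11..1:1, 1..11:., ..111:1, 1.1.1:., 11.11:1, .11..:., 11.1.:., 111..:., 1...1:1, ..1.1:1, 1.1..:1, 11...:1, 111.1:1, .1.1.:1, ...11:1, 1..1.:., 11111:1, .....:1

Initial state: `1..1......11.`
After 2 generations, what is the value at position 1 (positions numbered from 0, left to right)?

.

generation 1: 11..1.1111.1.
generation 2: 1.1.1..1.1...
position 1 holds .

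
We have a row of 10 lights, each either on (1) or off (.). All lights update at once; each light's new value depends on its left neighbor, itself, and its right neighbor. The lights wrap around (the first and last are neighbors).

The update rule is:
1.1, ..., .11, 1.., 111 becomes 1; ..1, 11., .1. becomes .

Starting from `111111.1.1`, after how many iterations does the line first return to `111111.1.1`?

11111.1.11
1111.1.111
111.1.1111
11.1.11111
1.1.111111
.1.1111111
1.1111111.
.1111111.1
1111111.1.
111111.1.1

10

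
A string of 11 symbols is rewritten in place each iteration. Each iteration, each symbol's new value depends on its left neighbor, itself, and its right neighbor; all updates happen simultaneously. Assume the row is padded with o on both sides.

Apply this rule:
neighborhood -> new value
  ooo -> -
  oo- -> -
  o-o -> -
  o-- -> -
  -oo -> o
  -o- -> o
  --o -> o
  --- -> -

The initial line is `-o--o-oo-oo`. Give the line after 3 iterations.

-o-oo-o--o-
-o-o--o-oo-
-o-o-oo-o--

-o-o-oo-o--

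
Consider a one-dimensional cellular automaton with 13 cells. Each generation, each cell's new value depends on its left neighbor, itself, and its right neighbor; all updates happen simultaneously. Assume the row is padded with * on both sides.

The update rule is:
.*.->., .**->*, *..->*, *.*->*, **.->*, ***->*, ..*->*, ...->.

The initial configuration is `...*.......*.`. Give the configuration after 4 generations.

*.*.*.....*.*
**.*.*...*.**
***.*.*.*.***
****.*.*.****

****.*.*.****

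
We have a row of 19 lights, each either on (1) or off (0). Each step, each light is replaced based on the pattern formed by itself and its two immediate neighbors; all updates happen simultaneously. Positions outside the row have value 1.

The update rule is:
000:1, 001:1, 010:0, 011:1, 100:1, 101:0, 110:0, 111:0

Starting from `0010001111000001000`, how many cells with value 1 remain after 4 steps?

1101111000111110111
0001000111100000100
1110111100011111011
0000100011110000010
count of 1: 6

6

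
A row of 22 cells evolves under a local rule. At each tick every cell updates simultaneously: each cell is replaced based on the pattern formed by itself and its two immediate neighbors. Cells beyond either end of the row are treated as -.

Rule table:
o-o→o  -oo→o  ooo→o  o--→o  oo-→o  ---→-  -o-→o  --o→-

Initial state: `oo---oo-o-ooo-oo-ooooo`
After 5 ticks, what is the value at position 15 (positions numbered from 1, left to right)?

o

tick 1: ooo--ooooooooooooooooo
tick 2: oooo-ooooooooooooooooo
tick 3: oooooooooooooooooooooo
tick 4: oooooooooooooooooooooo  (fixed point — unchanged through tick 5)
position 15 holds o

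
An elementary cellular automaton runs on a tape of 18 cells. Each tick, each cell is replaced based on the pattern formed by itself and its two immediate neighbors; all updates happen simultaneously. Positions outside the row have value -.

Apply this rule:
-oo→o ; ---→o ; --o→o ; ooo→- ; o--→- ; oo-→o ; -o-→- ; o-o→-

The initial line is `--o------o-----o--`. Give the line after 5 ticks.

tick 1: oo--ooooo--oooo--o
tick 2: oo-oo---o-oo--o-o-
tick 3: oo-oo-oo--oo-o----
tick 4: oo-oo-oo-ooo---ooo
tick 5: oo-oo-oo-o-o-ooo-o

oo-oo-oo-o-o-ooo-o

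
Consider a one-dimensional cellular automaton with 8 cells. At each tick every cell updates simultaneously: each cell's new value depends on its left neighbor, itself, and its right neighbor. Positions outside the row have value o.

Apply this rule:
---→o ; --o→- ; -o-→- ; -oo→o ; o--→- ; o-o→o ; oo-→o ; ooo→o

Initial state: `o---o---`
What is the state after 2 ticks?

tick 1: o-o---o-
tick 2: oo--o--o

oo--o--o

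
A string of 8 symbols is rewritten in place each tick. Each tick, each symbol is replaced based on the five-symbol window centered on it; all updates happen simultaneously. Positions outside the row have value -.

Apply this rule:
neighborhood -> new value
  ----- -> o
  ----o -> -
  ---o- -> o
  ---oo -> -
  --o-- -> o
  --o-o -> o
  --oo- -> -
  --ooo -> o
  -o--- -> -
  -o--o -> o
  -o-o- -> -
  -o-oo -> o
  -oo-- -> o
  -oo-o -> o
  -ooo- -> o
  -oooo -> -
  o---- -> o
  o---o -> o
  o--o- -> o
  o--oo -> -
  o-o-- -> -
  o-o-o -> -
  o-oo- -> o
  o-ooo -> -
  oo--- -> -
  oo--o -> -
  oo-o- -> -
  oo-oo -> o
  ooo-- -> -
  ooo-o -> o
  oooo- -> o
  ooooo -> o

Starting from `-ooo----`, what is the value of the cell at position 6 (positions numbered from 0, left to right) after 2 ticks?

o

-oo--ooo
--o--oo-
position 6 holds o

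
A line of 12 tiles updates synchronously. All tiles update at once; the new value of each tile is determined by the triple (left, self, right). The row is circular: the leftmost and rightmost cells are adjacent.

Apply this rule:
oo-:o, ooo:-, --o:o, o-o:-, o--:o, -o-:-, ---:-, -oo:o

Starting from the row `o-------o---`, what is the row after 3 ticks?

-o-----o-o-o
--o---o-----
-o-o-o-o----

-o-o-o-o----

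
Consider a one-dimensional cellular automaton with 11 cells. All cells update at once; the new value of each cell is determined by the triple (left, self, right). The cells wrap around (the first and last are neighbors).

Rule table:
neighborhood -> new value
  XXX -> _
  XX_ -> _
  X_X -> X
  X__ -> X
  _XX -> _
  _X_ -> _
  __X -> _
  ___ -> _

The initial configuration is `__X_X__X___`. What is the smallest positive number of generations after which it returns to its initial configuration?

11

___X_X__X__
____X_X__X_
_____X_X__X
X_____X_X__
_X_____X_X_
__X_____X_X
X__X_____X_
_X__X_____X
X_X__X_____
_X_X__X____
__X_X__X___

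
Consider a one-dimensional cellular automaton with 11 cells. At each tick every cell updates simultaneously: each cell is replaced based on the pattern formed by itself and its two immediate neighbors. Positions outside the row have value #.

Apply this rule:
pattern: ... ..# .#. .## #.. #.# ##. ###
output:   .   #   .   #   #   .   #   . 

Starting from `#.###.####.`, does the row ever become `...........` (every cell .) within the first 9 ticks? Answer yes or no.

no

tick 1: #.#.#.#..#.
tick 2: #......##..
tick 3: ##....#####
tick 4: .##..##....
tick 5: .#######..#
tick 6: .#.....####
tick 7: ..#...##...
tick 8: ##.#.####.#
tick 9: .#...#..#.#
tick 9 is .#...#..#.#, still not uniform .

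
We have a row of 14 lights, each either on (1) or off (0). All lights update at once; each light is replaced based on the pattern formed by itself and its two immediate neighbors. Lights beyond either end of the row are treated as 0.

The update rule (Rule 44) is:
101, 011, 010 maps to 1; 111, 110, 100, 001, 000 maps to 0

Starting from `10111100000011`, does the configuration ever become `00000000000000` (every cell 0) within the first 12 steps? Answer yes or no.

no

11100000000010
10000000000010
10000000000010  (fixed point — unchanged through step 12)
step 12 is 10000000000010, still not uniform 0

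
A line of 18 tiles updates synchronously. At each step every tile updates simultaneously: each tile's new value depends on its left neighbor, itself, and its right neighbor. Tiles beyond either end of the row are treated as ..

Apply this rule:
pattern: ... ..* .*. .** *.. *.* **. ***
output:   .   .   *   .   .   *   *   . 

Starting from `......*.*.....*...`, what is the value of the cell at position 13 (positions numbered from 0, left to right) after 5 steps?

.

step 1: ......***.....*...
step 2: ........*.....*...
step 3: ........*.....*...  (fixed point — unchanged through step 5)
position 13 holds .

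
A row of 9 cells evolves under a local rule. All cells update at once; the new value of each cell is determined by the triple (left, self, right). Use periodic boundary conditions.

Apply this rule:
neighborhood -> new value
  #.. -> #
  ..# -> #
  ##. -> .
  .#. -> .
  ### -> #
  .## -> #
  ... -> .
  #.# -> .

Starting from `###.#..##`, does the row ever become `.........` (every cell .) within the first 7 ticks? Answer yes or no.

no

tick 1: ##...####
tick 2: #.#.#####
tick 3: ....#####
tick 4: #..#####.
tick 5: .######..
tick 6: ######.#.
tick 7: #####....
tick 7 is #####...., still not uniform .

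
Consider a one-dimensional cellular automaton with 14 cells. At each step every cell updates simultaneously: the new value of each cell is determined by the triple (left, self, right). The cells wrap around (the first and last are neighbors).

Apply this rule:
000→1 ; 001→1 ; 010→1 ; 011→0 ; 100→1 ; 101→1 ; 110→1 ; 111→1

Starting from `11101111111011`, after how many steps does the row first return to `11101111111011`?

14

11110111111101
11111011111110
01111101111111
10111110111111
11011111011111
11101111101111
11110111110111
11111011111011
11111101111101
11111110111110
01111111011111
10111111101111
11011111110111
11101111111011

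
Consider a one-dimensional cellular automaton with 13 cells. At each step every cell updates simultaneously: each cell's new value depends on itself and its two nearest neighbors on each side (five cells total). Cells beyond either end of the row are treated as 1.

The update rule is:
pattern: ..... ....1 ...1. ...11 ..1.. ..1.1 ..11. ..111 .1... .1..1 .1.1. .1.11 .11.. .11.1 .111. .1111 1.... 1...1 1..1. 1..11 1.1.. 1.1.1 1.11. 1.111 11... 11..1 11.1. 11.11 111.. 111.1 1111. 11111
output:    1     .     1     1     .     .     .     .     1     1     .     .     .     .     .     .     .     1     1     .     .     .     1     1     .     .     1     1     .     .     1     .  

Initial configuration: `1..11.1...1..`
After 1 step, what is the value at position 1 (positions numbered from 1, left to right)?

.

step 1: .....1.111.1.
position 1 holds .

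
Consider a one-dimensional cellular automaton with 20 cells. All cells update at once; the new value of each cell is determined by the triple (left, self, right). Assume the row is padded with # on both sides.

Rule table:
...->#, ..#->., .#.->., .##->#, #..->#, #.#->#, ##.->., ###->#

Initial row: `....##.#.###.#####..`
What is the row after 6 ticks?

###.#.#.###.#####.#.
##.#.#.###.#####.#.#
#.#.#.###.#####.#.##
.#.#.###.#####.#.###
#.#.###.#####.#.####
.#.###.#####.#.#####

.#.###.#####.#.#####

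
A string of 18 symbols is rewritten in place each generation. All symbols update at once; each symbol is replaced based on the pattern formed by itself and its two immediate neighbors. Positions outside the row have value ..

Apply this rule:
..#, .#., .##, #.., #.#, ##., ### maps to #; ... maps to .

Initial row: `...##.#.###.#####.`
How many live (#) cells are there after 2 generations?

17

..################
.#################
count of #: 17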